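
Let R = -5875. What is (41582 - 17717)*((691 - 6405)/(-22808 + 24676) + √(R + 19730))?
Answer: -68182305/934 + 23865*√13855 ≈ 2.7361e+6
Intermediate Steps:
(41582 - 17717)*((691 - 6405)/(-22808 + 24676) + √(R + 19730)) = (41582 - 17717)*((691 - 6405)/(-22808 + 24676) + √(-5875 + 19730)) = 23865*(-5714/1868 + √13855) = 23865*(-5714*1/1868 + √13855) = 23865*(-2857/934 + √13855) = -68182305/934 + 23865*√13855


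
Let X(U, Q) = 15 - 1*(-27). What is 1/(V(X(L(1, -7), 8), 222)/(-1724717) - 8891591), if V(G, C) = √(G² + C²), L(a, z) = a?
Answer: -26449359876620781599/235176890234722452078582961 + 10348302*√1418/235176890234722452078582961 ≈ -1.1247e-7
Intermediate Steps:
X(U, Q) = 42 (X(U, Q) = 15 + 27 = 42)
V(G, C) = √(C² + G²)
1/(V(X(L(1, -7), 8), 222)/(-1724717) - 8891591) = 1/(√(222² + 42²)/(-1724717) - 8891591) = 1/(√(49284 + 1764)*(-1/1724717) - 8891591) = 1/(√51048*(-1/1724717) - 8891591) = 1/((6*√1418)*(-1/1724717) - 8891591) = 1/(-6*√1418/1724717 - 8891591) = 1/(-8891591 - 6*√1418/1724717)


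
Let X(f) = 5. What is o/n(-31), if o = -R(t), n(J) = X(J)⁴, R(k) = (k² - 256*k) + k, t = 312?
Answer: -17784/625 ≈ -28.454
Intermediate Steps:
R(k) = k² - 255*k
n(J) = 625 (n(J) = 5⁴ = 625)
o = -17784 (o = -312*(-255 + 312) = -312*57 = -1*17784 = -17784)
o/n(-31) = -17784/625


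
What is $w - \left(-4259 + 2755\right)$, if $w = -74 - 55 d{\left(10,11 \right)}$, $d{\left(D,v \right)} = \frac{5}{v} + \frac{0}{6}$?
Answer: $1405$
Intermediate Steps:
$d{\left(D,v \right)} = \frac{5}{v}$ ($d{\left(D,v \right)} = \frac{5}{v} + 0 \cdot \frac{1}{6} = \frac{5}{v} + 0 = \frac{5}{v}$)
$w = -99$ ($w = -74 - 55 \cdot \frac{5}{11} = -74 - 55 \cdot 5 \cdot \frac{1}{11} = -74 - 25 = -99$)
$w - \left(-4259 + 2755\right) = -99 - \left(-4259 + 2755\right) = -99 - -1504 = -99 + 1504 = 1405$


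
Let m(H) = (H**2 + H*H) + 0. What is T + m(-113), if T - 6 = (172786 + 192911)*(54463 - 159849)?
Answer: -38539318498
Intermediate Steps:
T = -38539344036 (T = 6 + (172786 + 192911)*(54463 - 159849) = 6 + 365697*(-105386) = 6 - 38539344042 = -38539344036)
m(H) = 2*H**2 (m(H) = (H**2 + H**2) + 0 = 2*H**2 + 0 = 2*H**2)
T + m(-113) = -38539344036 + 2*(-113)**2 = -38539344036 + 2*12769 = -38539344036 + 25538 = -38539318498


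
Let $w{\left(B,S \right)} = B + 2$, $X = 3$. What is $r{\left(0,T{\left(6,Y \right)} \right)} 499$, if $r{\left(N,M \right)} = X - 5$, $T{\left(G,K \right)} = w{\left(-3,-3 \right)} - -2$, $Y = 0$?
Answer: $-998$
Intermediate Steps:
$w{\left(B,S \right)} = 2 + B$
$T{\left(G,K \right)} = 1$ ($T{\left(G,K \right)} = \left(2 - 3\right) - -2 = -1 + 2 = 1$)
$r{\left(N,M \right)} = -2$ ($r{\left(N,M \right)} = 3 - 5 = -2$)
$r{\left(0,T{\left(6,Y \right)} \right)} 499 = \left(-2\right) 499 = -998$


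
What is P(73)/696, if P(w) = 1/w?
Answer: 1/50808 ≈ 1.9682e-5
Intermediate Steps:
P(73)/696 = 1/(73*696) = (1/73)*(1/696) = 1/50808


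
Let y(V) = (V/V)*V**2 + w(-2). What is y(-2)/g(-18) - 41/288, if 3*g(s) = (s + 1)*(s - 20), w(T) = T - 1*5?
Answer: -14539/93024 ≈ -0.15629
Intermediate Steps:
w(T) = -5 + T (w(T) = T - 5 = -5 + T)
y(V) = -7 + V**2 (y(V) = (V/V)*V**2 + (-5 - 2) = 1*V**2 - 7 = V**2 - 7 = -7 + V**2)
g(s) = (1 + s)*(-20 + s)/3 (g(s) = ((s + 1)*(s - 20))/3 = ((1 + s)*(-20 + s))/3 = (1 + s)*(-20 + s)/3)
y(-2)/g(-18) - 41/288 = (-7 + (-2)**2)/(-20/3 - 19/3*(-18) + (1/3)*(-18)**2) - 41/288 = (-7 + 4)/(-20/3 + 114 + (1/3)*324) - 41*1/288 = -3/(-20/3 + 114 + 108) - 41/288 = -3/646/3 - 41/288 = -3*3/646 - 41/288 = -9/646 - 41/288 = -14539/93024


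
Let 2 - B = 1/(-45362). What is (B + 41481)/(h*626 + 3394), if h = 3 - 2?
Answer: 1881751847/182355240 ≈ 10.319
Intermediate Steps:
h = 1
B = 90725/45362 (B = 2 - 1/(-45362) = 2 - 1*(-1/45362) = 2 + 1/45362 = 90725/45362 ≈ 2.0000)
(B + 41481)/(h*626 + 3394) = (90725/45362 + 41481)/(1*626 + 3394) = 1881751847/(45362*(626 + 3394)) = (1881751847/45362)/4020 = (1881751847/45362)*(1/4020) = 1881751847/182355240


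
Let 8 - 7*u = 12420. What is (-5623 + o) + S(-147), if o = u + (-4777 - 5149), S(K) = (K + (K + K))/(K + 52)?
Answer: -11516138/665 ≈ -17318.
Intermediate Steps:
u = -12412/7 (u = 8/7 - ⅐*12420 = 8/7 - 12420/7 = -12412/7 ≈ -1773.1)
S(K) = 3*K/(52 + K) (S(K) = (K + 2*K)/(52 + K) = (3*K)/(52 + K) = 3*K/(52 + K))
o = -81894/7 (o = -12412/7 + (-4777 - 5149) = -12412/7 - 9926 = -81894/7 ≈ -11699.)
(-5623 + o) + S(-147) = (-5623 - 81894/7) + 3*(-147)/(52 - 147) = -121255/7 + 3*(-147)/(-95) = -121255/7 + 3*(-147)*(-1/95) = -121255/7 + 441/95 = -11516138/665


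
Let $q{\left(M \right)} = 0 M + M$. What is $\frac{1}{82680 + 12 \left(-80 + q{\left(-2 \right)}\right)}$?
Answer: $\frac{1}{81696} \approx 1.2241 \cdot 10^{-5}$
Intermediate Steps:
$q{\left(M \right)} = M$ ($q{\left(M \right)} = 0 + M = M$)
$\frac{1}{82680 + 12 \left(-80 + q{\left(-2 \right)}\right)} = \frac{1}{82680 + 12 \left(-80 - 2\right)} = \frac{1}{82680 + 12 \left(-82\right)} = \frac{1}{82680 - 984} = \frac{1}{81696}$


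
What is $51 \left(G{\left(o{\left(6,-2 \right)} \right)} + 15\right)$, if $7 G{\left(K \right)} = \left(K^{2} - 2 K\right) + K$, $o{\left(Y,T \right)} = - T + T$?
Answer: $765$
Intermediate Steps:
$o{\left(Y,T \right)} = 0$
$G{\left(K \right)} = - \frac{K}{7} + \frac{K^{2}}{7}$ ($G{\left(K \right)} = \frac{\left(K^{2} - 2 K\right) + K}{7} = \frac{K^{2} - K}{7} = - \frac{K}{7} + \frac{K^{2}}{7}$)
$51 \left(G{\left(o{\left(6,-2 \right)} \right)} + 15\right) = 51 \left(\frac{1}{7} \cdot 0 \left(-1 + 0\right) + 15\right) = 51 \left(\frac{1}{7} \cdot 0 \left(-1\right) + 15\right) = 51 \left(0 + 15\right) = 51 \cdot 15 = 765$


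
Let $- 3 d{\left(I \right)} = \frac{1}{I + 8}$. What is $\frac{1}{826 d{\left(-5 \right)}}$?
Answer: $- \frac{9}{826} \approx -0.010896$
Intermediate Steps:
$d{\left(I \right)} = - \frac{1}{3 \left(8 + I\right)}$ ($d{\left(I \right)} = - \frac{1}{3 \left(I + 8\right)} = - \frac{1}{3 \left(8 + I\right)}$)
$\frac{1}{826 d{\left(-5 \right)}} = \frac{1}{826 \left(- \frac{1}{24 + 3 \left(-5\right)}\right)} = \frac{1}{826 \left(- \frac{1}{24 - 15}\right)} = \frac{1}{826 \left(- \frac{1}{9}\right)} = \frac{1}{- \frac{826}{9}} = - \frac{9}{826}$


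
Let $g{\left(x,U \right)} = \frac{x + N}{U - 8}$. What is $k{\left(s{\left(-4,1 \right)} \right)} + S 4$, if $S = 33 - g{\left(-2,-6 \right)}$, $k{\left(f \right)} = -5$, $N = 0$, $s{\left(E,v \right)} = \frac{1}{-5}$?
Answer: $\frac{885}{7} \approx 126.43$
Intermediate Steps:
$s{\left(E,v \right)} = - \frac{1}{5}$
$g{\left(x,U \right)} = \frac{x}{-8 + U}$ ($g{\left(x,U \right)} = \frac{x + 0}{U - 8} = \frac{x}{-8 + U}$)
$S = \frac{230}{7}$ ($S = 33 - - \frac{2}{-8 - 6} = 33 - - \frac{2}{-14} = 33 - \left(-2\right) \left(- \frac{1}{14}\right) = 33 - \frac{1}{7} = \frac{230}{7} \approx 32.857$)
$k{\left(s{\left(-4,1 \right)} \right)} + S 4 = -5 + \frac{230}{7} \cdot 4 = -5 + \frac{920}{7} = \frac{885}{7}$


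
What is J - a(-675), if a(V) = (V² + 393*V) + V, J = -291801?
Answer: -481476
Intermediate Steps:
a(V) = V² + 394*V
J - a(-675) = -291801 - (-675)*(394 - 675) = -291801 - (-675)*(-281) = -291801 - 1*189675 = -291801 - 189675 = -481476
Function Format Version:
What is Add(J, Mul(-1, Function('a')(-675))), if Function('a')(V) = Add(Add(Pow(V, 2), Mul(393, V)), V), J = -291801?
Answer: -481476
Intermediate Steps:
Function('a')(V) = Add(Pow(V, 2), Mul(394, V))
Add(J, Mul(-1, Function('a')(-675))) = Add(-291801, Mul(-1, Mul(-675, Add(394, -675)))) = Add(-291801, Mul(-1, Mul(-675, -281))) = Add(-291801, Mul(-1, 189675)) = Add(-291801, -189675) = -481476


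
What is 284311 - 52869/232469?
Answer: 66093440990/232469 ≈ 2.8431e+5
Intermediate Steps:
284311 - 52869/232469 = 66093440990/232469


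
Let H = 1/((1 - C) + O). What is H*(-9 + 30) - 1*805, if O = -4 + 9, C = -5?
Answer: -8834/11 ≈ -803.09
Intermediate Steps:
O = 5
H = 1/11 (H = 1/((1 - 1*(-5)) + 5) = 1/((1 + 5) + 5) = 1/(6 + 5) = 1/11 ≈ 0.090909)
H*(-9 + 30) - 1*805 = (-9 + 30)/11 - 1*805 = (1/11)*21 - 805 = 21/11 - 805 = -8834/11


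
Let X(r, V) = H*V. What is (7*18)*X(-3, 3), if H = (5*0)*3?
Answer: 0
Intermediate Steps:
H = 0 (H = 0*3 = 0)
X(r, V) = 0 (X(r, V) = 0*V = 0)
(7*18)*X(-3, 3) = (7*18)*0 = 126*0 = 0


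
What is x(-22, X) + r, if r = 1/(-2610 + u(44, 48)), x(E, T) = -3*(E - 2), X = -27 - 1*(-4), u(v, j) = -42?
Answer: 190943/2652 ≈ 72.000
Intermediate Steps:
X = -23 (X = -27 + 4 = -23)
x(E, T) = 6 - 3*E (x(E, T) = -3*(-2 + E) = 6 - 3*E)
r = -1/2652 (r = 1/(-2610 - 42) = 1/(-2652) = -1/2652 ≈ -0.00037707)
x(-22, X) + r = (6 - 3*(-22)) - 1/2652 = (6 + 66) - 1/2652 = 72 - 1/2652 = 190943/2652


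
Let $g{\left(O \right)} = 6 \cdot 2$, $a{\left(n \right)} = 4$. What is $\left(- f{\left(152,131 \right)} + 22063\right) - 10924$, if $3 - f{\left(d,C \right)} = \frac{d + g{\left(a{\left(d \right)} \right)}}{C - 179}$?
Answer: $\frac{133591}{12} \approx 11133.0$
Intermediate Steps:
$g{\left(O \right)} = 12$
$f{\left(d,C \right)} = 3 - \frac{12 + d}{-179 + C}$ ($f{\left(d,C \right)} = 3 - \frac{d + 12}{C - 179} = 3 - \frac{12 + d}{-179 + C}$)
$\left(- f{\left(152,131 \right)} + 22063\right) - 10924 = \left(- \frac{-549 - 152 + 3 \cdot 131}{-179 + 131} + 22063\right) - 10924 = \left(- \frac{-549 - 152 + 393}{-48} + 22063\right) - 10924 = \left(- \frac{\left(-1\right) \left(-308\right)}{48} + 22063\right) - 10924 = \left(\left(-1\right) \frac{77}{12} + 22063\right) - 10924 = \left(- \frac{77}{12} + 22063\right) - 10924 = \frac{264679}{12} - 10924 = \frac{133591}{12}$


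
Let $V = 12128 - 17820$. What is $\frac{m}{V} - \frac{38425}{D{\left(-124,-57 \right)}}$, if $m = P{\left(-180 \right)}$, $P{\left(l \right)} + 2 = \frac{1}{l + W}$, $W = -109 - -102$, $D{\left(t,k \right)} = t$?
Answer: $\frac{5112471275}{16498262} \approx 309.88$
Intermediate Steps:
$V = -5692$
$W = -7$ ($W = -109 + 102 = -7$)
$P{\left(l \right)} = -2 + \frac{1}{-7 + l}$ ($P{\left(l \right)} = -2 + \frac{1}{l - 7} = -2 + \frac{1}{-7 + l}$)
$m = - \frac{375}{187}$ ($m = \frac{15 - -360}{-7 - 180} = \frac{15 + 360}{-187} = \left(- \frac{1}{187}\right) 375 = - \frac{375}{187} \approx -2.0053$)
$\frac{m}{V} - \frac{38425}{D{\left(-124,-57 \right)}} = - \frac{375}{187 \left(-5692\right)} - \frac{38425}{-124} = \left(- \frac{375}{187}\right) \left(- \frac{1}{5692}\right) - - \frac{38425}{124} = \frac{375}{1064404} + \frac{38425}{124} = \frac{5112471275}{16498262}$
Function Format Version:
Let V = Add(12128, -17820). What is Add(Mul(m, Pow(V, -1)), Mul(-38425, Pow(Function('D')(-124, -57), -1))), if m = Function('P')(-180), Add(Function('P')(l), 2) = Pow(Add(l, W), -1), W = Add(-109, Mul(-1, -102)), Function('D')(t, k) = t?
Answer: Rational(5112471275, 16498262) ≈ 309.88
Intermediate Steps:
V = -5692
W = -7 (W = Add(-109, 102) = -7)
Function('P')(l) = Add(-2, Pow(Add(-7, l), -1)) (Function('P')(l) = Add(-2, Pow(Add(l, -7), -1)) = Add(-2, Pow(Add(-7, l), -1)))
m = Rational(-375, 187) (m = Mul(Pow(Add(-7, -180), -1), Add(15, Mul(-2, -180))) = Mul(Pow(-187, -1), Add(15, 360)) = Mul(Rational(-1, 187), 375) = Rational(-375, 187) ≈ -2.0053)
Add(Mul(m, Pow(V, -1)), Mul(-38425, Pow(Function('D')(-124, -57), -1))) = Add(Mul(Rational(-375, 187), Pow(-5692, -1)), Mul(-38425, Pow(-124, -1))) = Add(Mul(Rational(-375, 187), Rational(-1, 5692)), Mul(-38425, Rational(-1, 124))) = Add(Rational(375, 1064404), Rational(38425, 124)) = Rational(5112471275, 16498262)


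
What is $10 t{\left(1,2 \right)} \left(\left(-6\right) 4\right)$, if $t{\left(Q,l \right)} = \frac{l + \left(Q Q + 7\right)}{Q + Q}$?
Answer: $-1200$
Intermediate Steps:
$t{\left(Q,l \right)} = \frac{7 + l + Q^{2}}{2 Q}$ ($t{\left(Q,l \right)} = \frac{l + \left(Q^{2} + 7\right)}{2 Q} = \left(l + \left(7 + Q^{2}\right)\right) \frac{1}{2 Q} = \left(7 + l + Q^{2}\right) \frac{1}{2 Q} = \frac{7 + l + Q^{2}}{2 Q}$)
$10 t{\left(1,2 \right)} \left(\left(-6\right) 4\right) = 10 \frac{7 + 2 + 1^{2}}{2 \cdot 1} \left(\left(-6\right) 4\right) = 10 \cdot \frac{1}{2} \cdot 1 \left(7 + 2 + 1\right) \left(-24\right) = 10 \cdot \frac{1}{2} \cdot 1 \cdot 10 \left(-24\right) = 10 \cdot 5 \left(-24\right) = 50 \left(-24\right) = -1200$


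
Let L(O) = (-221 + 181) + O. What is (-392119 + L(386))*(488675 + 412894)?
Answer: -353210391837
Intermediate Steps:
L(O) = -40 + O
(-392119 + L(386))*(488675 + 412894) = (-392119 + (-40 + 386))*(488675 + 412894) = (-392119 + 346)*901569 = -391773*901569 = -353210391837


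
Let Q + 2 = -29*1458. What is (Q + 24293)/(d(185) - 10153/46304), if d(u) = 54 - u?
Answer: 833055264/6075977 ≈ 137.11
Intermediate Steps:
Q = -42284 (Q = -2 - 29*1458 = -2 - 42282 = -42284)
(Q + 24293)/(d(185) - 10153/46304) = (-42284 + 24293)/((54 - 1*185) - 10153/46304) = -17991/((54 - 185) - 10153*1/46304) = -17991/(-131 - 10153/46304) = -17991/(-6075977/46304) = -17991*(-46304/6075977) = 833055264/6075977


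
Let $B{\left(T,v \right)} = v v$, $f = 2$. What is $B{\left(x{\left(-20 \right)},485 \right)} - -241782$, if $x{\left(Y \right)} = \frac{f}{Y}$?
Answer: $477007$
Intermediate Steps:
$x{\left(Y \right)} = \frac{2}{Y}$
$B{\left(T,v \right)} = v^{2}$
$B{\left(x{\left(-20 \right)},485 \right)} - -241782 = 485^{2} - -241782 = 235225 + 241782 = 477007$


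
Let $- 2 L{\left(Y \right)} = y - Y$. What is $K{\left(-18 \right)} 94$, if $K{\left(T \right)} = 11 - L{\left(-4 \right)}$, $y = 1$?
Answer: $1269$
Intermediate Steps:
$L{\left(Y \right)} = - \frac{1}{2} + \frac{Y}{2}$ ($L{\left(Y \right)} = - \frac{1 - Y}{2} = - \frac{1}{2} + \frac{Y}{2}$)
$K{\left(T \right)} = \frac{27}{2}$ ($K{\left(T \right)} = 11 - \left(- \frac{1}{2} + \frac{1}{2} \left(-4\right)\right) = 11 - \left(- \frac{1}{2} - 2\right) = 11 - - \frac{5}{2} = 11 + \frac{5}{2} = \frac{27}{2}$)
$K{\left(-18 \right)} 94 = \frac{27}{2} \cdot 94 = 1269$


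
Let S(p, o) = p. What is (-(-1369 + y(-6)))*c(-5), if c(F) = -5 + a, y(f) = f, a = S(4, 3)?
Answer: -1375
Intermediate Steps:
a = 4
c(F) = -1 (c(F) = -5 + 4 = -1)
(-(-1369 + y(-6)))*c(-5) = -(-1369 - 6)*(-1) = -1*(-1375)*(-1) = 1375*(-1) = -1375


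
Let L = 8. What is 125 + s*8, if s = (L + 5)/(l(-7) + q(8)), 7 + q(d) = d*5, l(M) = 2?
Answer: 4479/35 ≈ 127.97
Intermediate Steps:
q(d) = -7 + 5*d (q(d) = -7 + d*5 = -7 + 5*d)
s = 13/35 (s = (8 + 5)/(2 + (-7 + 5*8)) = 13/(2 + (-7 + 40)) = 13/(2 + 33) = 13/35 ≈ 0.37143)
125 + s*8 = 125 + (13/35)*8 = 125 + 104/35 = 4479/35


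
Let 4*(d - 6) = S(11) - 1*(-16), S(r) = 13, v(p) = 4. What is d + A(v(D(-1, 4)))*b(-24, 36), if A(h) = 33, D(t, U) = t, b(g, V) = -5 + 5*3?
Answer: 1373/4 ≈ 343.25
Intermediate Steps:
b(g, V) = 10 (b(g, V) = -5 + 15 = 10)
d = 53/4 (d = 6 + (13 - 1*(-16))/4 = 6 + (13 + 16)/4 = 6 + (1/4)*29 = 6 + 29/4 = 53/4 ≈ 13.250)
d + A(v(D(-1, 4)))*b(-24, 36) = 53/4 + 33*10 = 53/4 + 330 = 1373/4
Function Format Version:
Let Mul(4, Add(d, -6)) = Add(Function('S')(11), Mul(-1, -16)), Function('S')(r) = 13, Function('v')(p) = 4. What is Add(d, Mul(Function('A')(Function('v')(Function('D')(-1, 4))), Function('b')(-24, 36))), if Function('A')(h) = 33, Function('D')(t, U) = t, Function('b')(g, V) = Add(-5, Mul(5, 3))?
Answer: Rational(1373, 4) ≈ 343.25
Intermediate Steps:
Function('b')(g, V) = 10 (Function('b')(g, V) = Add(-5, 15) = 10)
d = Rational(53, 4) (d = Add(6, Mul(Rational(1, 4), Add(13, Mul(-1, -16)))) = Add(6, Mul(Rational(1, 4), Add(13, 16))) = Add(6, Mul(Rational(1, 4), 29)) = Add(6, Rational(29, 4)) = Rational(53, 4) ≈ 13.250)
Add(d, Mul(Function('A')(Function('v')(Function('D')(-1, 4))), Function('b')(-24, 36))) = Add(Rational(53, 4), Mul(33, 10)) = Add(Rational(53, 4), 330) = Rational(1373, 4)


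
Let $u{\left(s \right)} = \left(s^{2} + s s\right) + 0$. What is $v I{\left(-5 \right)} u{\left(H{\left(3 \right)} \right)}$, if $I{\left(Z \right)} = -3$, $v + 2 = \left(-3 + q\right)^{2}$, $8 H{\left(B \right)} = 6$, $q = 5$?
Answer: $- \frac{27}{4} \approx -6.75$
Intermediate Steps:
$H{\left(B \right)} = \frac{3}{4}$ ($H{\left(B \right)} = \frac{1}{8} \cdot 6 = \frac{3}{4}$)
$v = 2$ ($v = -2 + \left(-3 + 5\right)^{2} = -2 + 2^{2} = -2 + 4 = 2$)
$u{\left(s \right)} = 2 s^{2}$ ($u{\left(s \right)} = \left(s^{2} + s^{2}\right) + 0 = 2 s^{2} + 0 = 2 s^{2}$)
$v I{\left(-5 \right)} u{\left(H{\left(3 \right)} \right)} = 2 \left(-3\right) 2 \left(\frac{3}{4}\right)^{2} = - 6 \cdot 2 \cdot \frac{9}{16} = \left(-6\right) \frac{9}{8} = - \frac{27}{4}$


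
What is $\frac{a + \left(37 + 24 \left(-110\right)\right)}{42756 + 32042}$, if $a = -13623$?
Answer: $- \frac{8113}{37399} \approx -0.21693$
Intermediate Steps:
$\frac{a + \left(37 + 24 \left(-110\right)\right)}{42756 + 32042} = \frac{-13623 + \left(37 + 24 \left(-110\right)\right)}{42756 + 32042} = \frac{-13623 + \left(37 - 2640\right)}{74798} = \left(-13623 - 2603\right) \frac{1}{74798} = \left(-16226\right) \frac{1}{74798} = - \frac{8113}{37399}$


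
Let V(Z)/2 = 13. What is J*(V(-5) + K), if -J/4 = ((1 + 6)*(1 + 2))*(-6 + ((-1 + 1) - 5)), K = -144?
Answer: -109032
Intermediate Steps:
V(Z) = 26 (V(Z) = 2*13 = 26)
J = 924 (J = -4*(1 + 6)*(1 + 2)*(-6 + ((-1 + 1) - 5)) = -4*7*3*(-6 + (0 - 5)) = -84*(-6 - 5) = -84*(-11) = -4*(-231) = 924)
J*(V(-5) + K) = 924*(26 - 144) = 924*(-118) = -109032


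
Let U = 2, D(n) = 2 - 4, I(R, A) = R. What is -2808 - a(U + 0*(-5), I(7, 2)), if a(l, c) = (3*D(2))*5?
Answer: -2778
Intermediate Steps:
D(n) = -2
a(l, c) = -30 (a(l, c) = (3*(-2))*5 = -6*5 = -30)
-2808 - a(U + 0*(-5), I(7, 2)) = -2808 - 1*(-30) = -2808 + 30 = -2778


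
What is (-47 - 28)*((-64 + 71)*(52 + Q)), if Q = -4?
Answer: -25200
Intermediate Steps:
(-47 - 28)*((-64 + 71)*(52 + Q)) = (-47 - 28)*((-64 + 71)*(52 - 4)) = -525*48 = -75*336 = -25200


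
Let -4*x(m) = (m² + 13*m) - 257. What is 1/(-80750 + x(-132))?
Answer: -4/338451 ≈ -1.1819e-5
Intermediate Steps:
x(m) = 257/4 - 13*m/4 - m²/4 (x(m) = -((m² + 13*m) - 257)/4 = -(-257 + m² + 13*m)/4 = 257/4 - 13*m/4 - m²/4)
1/(-80750 + x(-132)) = 1/(-80750 + (257/4 - 13/4*(-132) - ¼*(-132)²)) = 1/(-80750 + (257/4 + 429 - ¼*17424)) = 1/(-80750 + (257/4 + 429 - 4356)) = 1/(-80750 - 15451/4) = 1/(-338451/4) = -4/338451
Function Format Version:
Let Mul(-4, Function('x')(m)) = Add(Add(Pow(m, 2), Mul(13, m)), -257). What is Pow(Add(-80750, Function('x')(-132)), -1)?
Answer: Rational(-4, 338451) ≈ -1.1819e-5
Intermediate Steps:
Function('x')(m) = Add(Rational(257, 4), Mul(Rational(-13, 4), m), Mul(Rational(-1, 4), Pow(m, 2))) (Function('x')(m) = Mul(Rational(-1, 4), Add(Add(Pow(m, 2), Mul(13, m)), -257)) = Mul(Rational(-1, 4), Add(-257, Pow(m, 2), Mul(13, m))) = Add(Rational(257, 4), Mul(Rational(-13, 4), m), Mul(Rational(-1, 4), Pow(m, 2))))
Pow(Add(-80750, Function('x')(-132)), -1) = Pow(Add(-80750, Add(Rational(257, 4), Mul(Rational(-13, 4), -132), Mul(Rational(-1, 4), Pow(-132, 2)))), -1) = Pow(Add(-80750, Add(Rational(257, 4), 429, Mul(Rational(-1, 4), 17424))), -1) = Pow(Add(-80750, Add(Rational(257, 4), 429, -4356)), -1) = Pow(Add(-80750, Rational(-15451, 4)), -1) = Pow(Rational(-338451, 4), -1) = Rational(-4, 338451)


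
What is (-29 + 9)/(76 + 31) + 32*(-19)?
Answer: -65076/107 ≈ -608.19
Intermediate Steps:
(-29 + 9)/(76 + 31) + 32*(-19) = -20/107 - 608 = -65076/107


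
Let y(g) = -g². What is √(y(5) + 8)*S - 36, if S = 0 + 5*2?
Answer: -36 + 10*I*√17 ≈ -36.0 + 41.231*I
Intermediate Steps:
S = 10 (S = 0 + 10 = 10)
√(y(5) + 8)*S - 36 = √(-1*5² + 8)*10 - 36 = √(-1*25 + 8)*10 - 36 = √(-25 + 8)*10 - 36 = √(-17)*10 - 36 = (I*√17)*10 - 36 = 10*I*√17 - 36 = -36 + 10*I*√17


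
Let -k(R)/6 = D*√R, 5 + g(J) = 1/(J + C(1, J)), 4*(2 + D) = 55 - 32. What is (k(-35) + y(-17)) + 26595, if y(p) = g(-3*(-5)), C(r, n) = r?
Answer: 425441/16 - 45*I*√35/2 ≈ 26590.0 - 133.11*I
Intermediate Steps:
D = 15/4 (D = -2 + (55 - 32)/4 = -2 + (¼)*23 = -2 + 23/4 = 15/4 ≈ 3.7500)
g(J) = -5 + 1/(1 + J) (g(J) = -5 + 1/(J + 1) = -5 + 1/(1 + J))
k(R) = -45*√R/2
y(p) = -79/16 (y(p) = (-4 - (-15)*(-5))/(1 - 3*(-5)) = (-4 - 5*15)/(1 + 15) = (-4 - 75)/16 = (1/16)*(-79) = -79/16)
(k(-35) + y(-17)) + 26595 = (-45*I*√35/2 - 79/16) + 26595 = (-79/16 - 45*I*√35/2) + 26595 = 425441/16 - 45*I*√35/2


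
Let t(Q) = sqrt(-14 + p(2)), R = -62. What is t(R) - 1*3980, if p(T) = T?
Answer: -3980 + 2*I*sqrt(3) ≈ -3980.0 + 3.4641*I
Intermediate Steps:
t(Q) = 2*I*sqrt(3) (t(Q) = sqrt(-14 + 2) = sqrt(-12) = 2*I*sqrt(3))
t(R) - 1*3980 = 2*I*sqrt(3) - 1*3980 = 2*I*sqrt(3) - 3980 = -3980 + 2*I*sqrt(3)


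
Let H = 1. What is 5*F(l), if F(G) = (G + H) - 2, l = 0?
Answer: -5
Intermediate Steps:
F(G) = -1 + G (F(G) = (G + 1) - 2 = (1 + G) - 2 = -1 + G)
5*F(l) = 5*(-1 + 0) = 5*(-1) = -5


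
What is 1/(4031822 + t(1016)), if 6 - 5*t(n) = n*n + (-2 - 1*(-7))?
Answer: 1/3825371 ≈ 2.6141e-7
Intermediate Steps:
t(n) = ⅕ - n²/5 (t(n) = 6/5 - (n*n + (-2 - 1*(-7)))/5 = 6/5 - (n² + (-2 + 7))/5 = 6/5 - (n² + 5)/5 = 6/5 - (5 + n²)/5 = 6/5 + (-1 - n²/5) = ⅕ - n²/5)
1/(4031822 + t(1016)) = 1/(4031822 + (⅕ - ⅕*1016²)) = 1/(4031822 + (⅕ - ⅕*1032256)) = 1/(4031822 + (⅕ - 1032256/5)) = 1/(4031822 - 206451) = 1/3825371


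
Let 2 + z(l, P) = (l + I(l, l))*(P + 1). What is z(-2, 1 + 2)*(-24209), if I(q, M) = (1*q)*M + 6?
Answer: -726270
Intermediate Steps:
I(q, M) = 6 + M*q (I(q, M) = q*M + 6 = M*q + 6 = 6 + M*q)
z(l, P) = -2 + (1 + P)*(6 + l + l²) (z(l, P) = -2 + (l + (6 + l*l))*(P + 1) = -2 + (l + (6 + l²))*(1 + P) = -2 + (6 + l + l²)*(1 + P) = -2 + (1 + P)*(6 + l + l²))
z(-2, 1 + 2)*(-24209) = (4 - 2 + (-2)² + (1 + 2)*(-2) + (1 + 2)*(6 + (-2)²))*(-24209) = (4 - 2 + 4 + 3*(-2) + 3*(6 + 4))*(-24209) = (4 - 2 + 4 - 6 + 3*10)*(-24209) = (4 - 2 + 4 - 6 + 30)*(-24209) = 30*(-24209) = -726270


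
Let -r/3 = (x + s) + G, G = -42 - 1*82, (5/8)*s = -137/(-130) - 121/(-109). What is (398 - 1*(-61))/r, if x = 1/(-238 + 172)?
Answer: 357721650/281858593 ≈ 1.2692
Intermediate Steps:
s = 122652/35425 (s = 8*(-137/(-130) - 121/(-109))/5 = 8*(-137*(-1/130) - 121*(-1/109))/5 = 8*(137/130 + 121/109)/5 = (8/5)*(30663/14170) = 122652/35425 ≈ 3.4623)
x = -1/66 (x = 1/(-66) = -1/66 ≈ -0.015152)
G = -124 (G = -42 - 82 = -124)
r = 281858593/779350 (r = -3*((-1/66 + 122652/35425) - 124) = -3*(8059607/2338050 - 124) = -3*(-281858593/2338050) = 281858593/779350 ≈ 361.66)
(398 - 1*(-61))/r = (398 - 1*(-61))/(281858593/779350) = (398 + 61)*(779350/281858593) = 459*(779350/281858593) = 357721650/281858593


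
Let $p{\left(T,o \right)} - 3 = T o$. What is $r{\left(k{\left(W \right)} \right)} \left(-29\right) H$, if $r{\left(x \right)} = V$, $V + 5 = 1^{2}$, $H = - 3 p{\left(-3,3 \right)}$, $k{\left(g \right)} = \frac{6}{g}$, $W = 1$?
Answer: $2088$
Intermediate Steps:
$p{\left(T,o \right)} = 3 + T o$
$H = 18$ ($H = - 3 \left(3 - 9\right) = \left(-3\right) \left(-6\right) = 18$)
$V = -4$ ($V = -5 + 1^{2} = -5 + 1 = -4$)
$r{\left(x \right)} = -4$
$r{\left(k{\left(W \right)} \right)} \left(-29\right) H = \left(-4\right) \left(-29\right) 18 = 116 \cdot 18 = 2088$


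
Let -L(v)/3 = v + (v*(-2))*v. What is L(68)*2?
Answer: 55080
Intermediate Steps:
L(v) = -3*v + 6*v**2 (L(v) = -3*(v + (v*(-2))*v) = -3*(v + (-2*v)*v) = -3*(v - 2*v**2) = -3*v + 6*v**2)
L(68)*2 = (3*68*(-1 + 2*68))*2 = (3*68*(-1 + 136))*2 = (3*68*135)*2 = 27540*2 = 55080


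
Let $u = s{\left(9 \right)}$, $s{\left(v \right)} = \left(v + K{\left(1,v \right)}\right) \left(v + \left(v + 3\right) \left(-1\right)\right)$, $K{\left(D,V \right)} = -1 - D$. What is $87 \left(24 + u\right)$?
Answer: $261$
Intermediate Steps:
$s{\left(v \right)} = 6 - 3 v$ ($s{\left(v \right)} = \left(v - 2\right) \left(v + \left(v + 3\right) \left(-1\right)\right) = \left(v - 2\right) \left(v + \left(3 + v\right) \left(-1\right)\right) = \left(v - 2\right) \left(v - \left(3 + v\right)\right) = \left(-2 + v\right) \left(-3\right) = 6 - 3 v$)
$u = -21$ ($u = 6 - 27 = -21$)
$87 \left(24 + u\right) = 87 \left(24 - 21\right) = 87 \cdot 3 = 261$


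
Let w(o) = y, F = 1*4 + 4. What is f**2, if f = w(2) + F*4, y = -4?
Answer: 784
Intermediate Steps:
F = 8 (F = 4 + 4 = 8)
w(o) = -4
f = 28 (f = -4 + 8*4 = -4 + 32 = 28)
f**2 = 28**2 = 784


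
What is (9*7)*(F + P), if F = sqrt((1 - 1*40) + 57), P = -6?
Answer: -378 + 189*sqrt(2) ≈ -110.71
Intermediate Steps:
F = 3*sqrt(2) (F = sqrt((1 - 40) + 57) = sqrt(-39 + 57) = sqrt(18) = 3*sqrt(2) ≈ 4.2426)
(9*7)*(F + P) = (9*7)*(3*sqrt(2) - 6) = 63*(-6 + 3*sqrt(2)) = -378 + 189*sqrt(2)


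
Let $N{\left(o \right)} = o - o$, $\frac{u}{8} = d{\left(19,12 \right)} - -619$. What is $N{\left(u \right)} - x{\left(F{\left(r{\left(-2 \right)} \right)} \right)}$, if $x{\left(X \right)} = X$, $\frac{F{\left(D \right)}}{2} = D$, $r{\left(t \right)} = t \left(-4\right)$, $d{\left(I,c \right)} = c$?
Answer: $-16$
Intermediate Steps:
$r{\left(t \right)} = - 4 t$
$F{\left(D \right)} = 2 D$
$u = 5048$ ($u = 8 \left(12 - -619\right) = 8 \left(12 + 619\right) = 8 \cdot 631 = 5048$)
$N{\left(o \right)} = 0$
$N{\left(u \right)} - x{\left(F{\left(r{\left(-2 \right)} \right)} \right)} = 0 - 2 \left(\left(-4\right) \left(-2\right)\right) = 0 - 2 \cdot 8 = 0 - 16 = -16$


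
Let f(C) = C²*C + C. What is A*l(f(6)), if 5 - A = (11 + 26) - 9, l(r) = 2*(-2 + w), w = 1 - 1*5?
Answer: 276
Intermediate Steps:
w = -4 (w = 1 - 5 = -4)
f(C) = C + C³ (f(C) = C³ + C = C + C³)
l(r) = -12 (l(r) = 2*(-2 - 4) = 2*(-6) = -12)
A = -23 (A = 5 - ((11 + 26) - 9) = 5 - (37 - 9) = 5 - 1*28 = 5 - 28 = -23)
A*l(f(6)) = -23*(-12) = 276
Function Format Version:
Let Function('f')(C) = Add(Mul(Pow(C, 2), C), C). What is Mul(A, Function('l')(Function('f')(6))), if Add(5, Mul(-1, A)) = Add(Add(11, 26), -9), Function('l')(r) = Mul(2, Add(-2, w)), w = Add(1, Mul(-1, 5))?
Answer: 276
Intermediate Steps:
w = -4 (w = Add(1, -5) = -4)
Function('f')(C) = Add(C, Pow(C, 3)) (Function('f')(C) = Add(Pow(C, 3), C) = Add(C, Pow(C, 3)))
Function('l')(r) = -12 (Function('l')(r) = Mul(2, Add(-2, -4)) = Mul(2, -6) = -12)
A = -23 (A = Add(5, Mul(-1, Add(Add(11, 26), -9))) = Add(5, Mul(-1, Add(37, -9))) = Add(5, Mul(-1, 28)) = Add(5, -28) = -23)
Mul(A, Function('l')(Function('f')(6))) = Mul(-23, -12) = 276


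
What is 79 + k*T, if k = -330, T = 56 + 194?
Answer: -82421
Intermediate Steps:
T = 250
79 + k*T = 79 - 330*250 = 79 - 82500 = -82421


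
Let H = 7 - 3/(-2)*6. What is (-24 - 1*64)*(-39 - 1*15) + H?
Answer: 4768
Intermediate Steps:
H = 16 (H = 7 - 3*(-½)*6 = 7 + (3/2)*6 = 7 + 9 = 16)
(-24 - 1*64)*(-39 - 1*15) + H = (-24 - 1*64)*(-39 - 1*15) + 16 = (-24 - 64)*(-39 - 15) + 16 = -88*(-54) + 16 = 4752 + 16 = 4768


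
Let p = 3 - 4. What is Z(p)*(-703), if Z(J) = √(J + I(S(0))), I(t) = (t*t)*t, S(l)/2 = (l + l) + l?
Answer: -703*I ≈ -703.0*I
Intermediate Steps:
S(l) = 6*l (S(l) = 2*((l + l) + l) = 2*(2*l + l) = 2*(3*l) = 6*l)
p = -1
I(t) = t³ (I(t) = t²*t = t³)
Z(J) = √J (Z(J) = √(J + (6*0)³) = √(J + 0³) = √(J + 0) = √J)
Z(p)*(-703) = √(-1)*(-703) = I*(-703) = -703*I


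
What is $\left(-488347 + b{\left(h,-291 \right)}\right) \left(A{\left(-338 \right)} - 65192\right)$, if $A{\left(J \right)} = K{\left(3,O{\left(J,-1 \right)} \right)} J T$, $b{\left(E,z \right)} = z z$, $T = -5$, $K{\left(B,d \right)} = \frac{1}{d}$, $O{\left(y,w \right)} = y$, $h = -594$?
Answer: $26317812202$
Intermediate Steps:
$b{\left(E,z \right)} = z^{2}$
$A{\left(J \right)} = -5$ ($A{\left(J \right)} = \frac{J}{J} \left(-5\right) = 1 \left(-5\right) = -5$)
$\left(-488347 + b{\left(h,-291 \right)}\right) \left(A{\left(-338 \right)} - 65192\right) = \left(-488347 + \left(-291\right)^{2}\right) \left(-5 - 65192\right) = \left(-488347 + 84681\right) \left(-65197\right) = \left(-403666\right) \left(-65197\right) = 26317812202$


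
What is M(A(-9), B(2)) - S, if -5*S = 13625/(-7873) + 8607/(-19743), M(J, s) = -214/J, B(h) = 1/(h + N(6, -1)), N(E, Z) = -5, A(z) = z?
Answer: 54428784052/2331549585 ≈ 23.344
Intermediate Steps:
B(h) = 1/(-5 + h) (B(h) = 1/(h - 5) = 1/(-5 + h))
S = 112253762/259061065 (S = -(13625/(-7873) + 8607/(-19743))/5 = -(13625*(-1/7873) + 8607*(-1/19743))/5 = -(-13625/7873 - 2869/6581)/5 = -⅕*(-112253762/51812213) = 112253762/259061065 ≈ 0.43331)
M(A(-9), B(2)) - S = -214/(-9) - 1*112253762/259061065 = -214*(-⅑) - 112253762/259061065 = 214/9 - 112253762/259061065 = 54428784052/2331549585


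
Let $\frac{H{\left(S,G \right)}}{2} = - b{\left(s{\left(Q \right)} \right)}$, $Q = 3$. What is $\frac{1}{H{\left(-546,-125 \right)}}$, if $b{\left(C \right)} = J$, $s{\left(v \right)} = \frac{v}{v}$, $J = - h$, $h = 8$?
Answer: $\frac{1}{16} \approx 0.0625$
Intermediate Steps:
$J = -8$ ($J = \left(-1\right) 8 = -8$)
$s{\left(v \right)} = 1$
$b{\left(C \right)} = -8$
$H{\left(S,G \right)} = 16$ ($H{\left(S,G \right)} = 2 \left(\left(-1\right) \left(-8\right)\right) = 2 \cdot 8 = 16$)
$\frac{1}{H{\left(-546,-125 \right)}} = \frac{1}{16}$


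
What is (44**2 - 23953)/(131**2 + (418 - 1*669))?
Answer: -22017/16910 ≈ -1.3020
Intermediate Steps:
(44**2 - 23953)/(131**2 + (418 - 1*669)) = (1936 - 23953)/(17161 + (418 - 669)) = -22017/(17161 - 251) = -22017/16910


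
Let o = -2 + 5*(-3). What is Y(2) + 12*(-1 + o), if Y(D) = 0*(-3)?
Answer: -216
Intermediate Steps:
Y(D) = 0
o = -17 (o = -2 - 15 = -17)
Y(2) + 12*(-1 + o) = 0 + 12*(-1 - 17) = 0 + 12*(-18) = 0 - 216 = -216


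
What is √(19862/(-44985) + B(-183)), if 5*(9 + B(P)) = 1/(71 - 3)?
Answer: I*√22080053363055/1529490 ≈ 3.0722*I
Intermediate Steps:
B(P) = -3059/340 (B(P) = -9 + 1/(5*(71 - 3)) = -9 + (⅕)/68 = -9 + (⅕)*(1/68) = -9 + 1/340 = -3059/340)
√(19862/(-44985) + B(-183)) = √(19862/(-44985) - 3059/340) = √(19862*(-1/44985) - 3059/340) = √(-19862/44985 - 3059/340) = √(-28872439/3058980) = I*√22080053363055/1529490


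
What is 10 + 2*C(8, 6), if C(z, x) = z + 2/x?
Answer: 80/3 ≈ 26.667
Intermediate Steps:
C(z, x) = z + 2/x
10 + 2*C(8, 6) = 10 + 2*(8 + 2/6) = 10 + 2*(8 + 2*(1/6)) = 10 + 2*(8 + 1/3) = 10 + 2*(25/3) = 10 + 50/3 = 80/3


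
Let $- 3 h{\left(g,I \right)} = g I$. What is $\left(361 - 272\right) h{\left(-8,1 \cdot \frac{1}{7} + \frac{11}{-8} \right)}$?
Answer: $- \frac{2047}{7} \approx -292.43$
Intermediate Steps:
$h{\left(g,I \right)} = - \frac{I g}{3}$ ($h{\left(g,I \right)} = - \frac{g I}{3} = - \frac{I g}{3}$)
$\left(361 - 272\right) h{\left(-8,1 \cdot \frac{1}{7} + \frac{11}{-8} \right)} = \left(361 - 272\right) \left(\left(- \frac{1}{3}\right) \left(1 \cdot \frac{1}{7} + \frac{11}{-8}\right) \left(-8\right)\right) = 89 \left(\left(- \frac{1}{3}\right) \left(1 \cdot \frac{1}{7} + 11 \left(- \frac{1}{8}\right)\right) \left(-8\right)\right) = 89 \left(\left(- \frac{1}{3}\right) \left(\frac{1}{7} - \frac{11}{8}\right) \left(-8\right)\right) = 89 \left(\left(- \frac{1}{3}\right) \left(- \frac{69}{56}\right) \left(-8\right)\right) = 89 \left(- \frac{23}{7}\right) = - \frac{2047}{7}$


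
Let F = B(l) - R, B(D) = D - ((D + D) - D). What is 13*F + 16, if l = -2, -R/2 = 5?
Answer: 146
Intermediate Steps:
R = -10 (R = -2*5 = -10)
B(D) = 0 (B(D) = D - (2*D - D) = D - D = 0)
F = 10 (F = 0 - 1*(-10) = 0 + 10 = 10)
13*F + 16 = 13*10 + 16 = 130 + 16 = 146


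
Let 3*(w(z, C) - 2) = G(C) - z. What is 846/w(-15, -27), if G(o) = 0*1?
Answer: 846/7 ≈ 120.86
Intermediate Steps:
G(o) = 0
w(z, C) = 2 - z/3 (w(z, C) = 2 + (0 - z)/3 = 2 + (-z)/3 = 2 - z/3)
846/w(-15, -27) = 846/(2 - ⅓*(-15)) = 846/(2 + 5) = 846/7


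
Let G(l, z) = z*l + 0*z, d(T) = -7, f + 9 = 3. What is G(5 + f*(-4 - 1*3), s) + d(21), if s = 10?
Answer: 463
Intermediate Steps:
f = -6 (f = -9 + 3 = -6)
G(l, z) = l*z (G(l, z) = l*z + 0 = l*z)
G(5 + f*(-4 - 1*3), s) + d(21) = (5 - 6*(-4 - 1*3))*10 - 7 = (5 - 6*(-4 - 3))*10 - 7 = (5 - 6*(-7))*10 - 7 = (5 + 42)*10 - 7 = 47*10 - 7 = 470 - 7 = 463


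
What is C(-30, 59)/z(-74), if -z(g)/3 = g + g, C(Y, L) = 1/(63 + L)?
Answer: 1/54168 ≈ 1.8461e-5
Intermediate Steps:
z(g) = -6*g (z(g) = -3*(g + g) = -6*g)
C(-30, 59)/z(-74) = 1/((63 + 59)*((-6*(-74)))) = 1/(122*444) = (1/122)*(1/444) = 1/54168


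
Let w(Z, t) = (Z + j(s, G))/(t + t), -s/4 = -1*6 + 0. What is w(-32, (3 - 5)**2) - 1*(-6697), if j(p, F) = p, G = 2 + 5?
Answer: 6696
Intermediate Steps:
s = 24 (s = -4*(-1*6 + 0) = -4*(-6 + 0) = -4*(-6) = 24)
G = 7
w(Z, t) = (24 + Z)/(2*t) (w(Z, t) = (Z + 24)/(t + t) = (24 + Z)/((2*t)) = (24 + Z)*(1/(2*t)) = (24 + Z)/(2*t))
w(-32, (3 - 5)**2) - 1*(-6697) = (24 - 32)/(2*((3 - 5)**2)) - 1*(-6697) = (1/2)*(-8)/(-2)**2 + 6697 = (1/2)*(-8)/4 + 6697 = (1/2)*(1/4)*(-8) + 6697 = -1 + 6697 = 6696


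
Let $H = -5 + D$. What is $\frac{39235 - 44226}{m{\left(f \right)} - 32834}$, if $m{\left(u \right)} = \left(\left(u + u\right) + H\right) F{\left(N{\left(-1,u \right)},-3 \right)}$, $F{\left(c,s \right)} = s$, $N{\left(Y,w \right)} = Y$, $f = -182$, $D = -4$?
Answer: $\frac{4991}{31715} \approx 0.15737$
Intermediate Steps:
$H = -9$ ($H = -5 - 4 = -9$)
$m{\left(u \right)} = 27 - 6 u$ ($m{\left(u \right)} = \left(\left(u + u\right) - 9\right) \left(-3\right) = \left(2 u - 9\right) \left(-3\right) = \left(-9 + 2 u\right) \left(-3\right) = 27 - 6 u$)
$\frac{39235 - 44226}{m{\left(f \right)} - 32834} = \frac{39235 - 44226}{\left(27 - -1092\right) - 32834} = - \frac{4991}{\left(27 + 1092\right) - 32834} = - \frac{4991}{1119 - 32834} = - \frac{4991}{-31715} = \left(-4991\right) \left(- \frac{1}{31715}\right) = \frac{4991}{31715}$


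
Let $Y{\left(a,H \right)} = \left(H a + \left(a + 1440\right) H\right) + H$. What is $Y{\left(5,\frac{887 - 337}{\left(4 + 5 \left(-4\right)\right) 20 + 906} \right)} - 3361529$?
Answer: $- \frac{984528972}{293} \approx -3.3602 \cdot 10^{6}$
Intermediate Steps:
$Y{\left(a,H \right)} = H + H a + H \left(1440 + a\right)$ ($Y{\left(a,H \right)} = \left(H a + \left(1440 + a\right) H\right) + H = \left(H a + H \left(1440 + a\right)\right) + H = H + H a + H \left(1440 + a\right)$)
$Y{\left(5,\frac{887 - 337}{\left(4 + 5 \left(-4\right)\right) 20 + 906} \right)} - 3361529 = \frac{887 - 337}{\left(4 + 5 \left(-4\right)\right) 20 + 906} \left(1441 + 2 \cdot 5\right) - 3361529 = \frac{550}{\left(4 - 20\right) 20 + 906} \left(1441 + 10\right) - 3361529 = \frac{550}{\left(-16\right) 20 + 906} \cdot 1451 - 3361529 = \frac{550}{-320 + 906} \cdot 1451 - 3361529 = \frac{550}{586} \cdot 1451 - 3361529 = 550 \cdot \frac{1}{586} \cdot 1451 - 3361529 = \frac{275}{293} \cdot 1451 - 3361529 = \frac{399025}{293} - 3361529 = - \frac{984528972}{293}$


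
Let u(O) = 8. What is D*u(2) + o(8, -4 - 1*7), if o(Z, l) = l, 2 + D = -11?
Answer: -115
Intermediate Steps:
D = -13 (D = -2 - 11 = -13)
D*u(2) + o(8, -4 - 1*7) = -13*8 + (-4 - 1*7) = -104 + (-4 - 7) = -104 - 11 = -115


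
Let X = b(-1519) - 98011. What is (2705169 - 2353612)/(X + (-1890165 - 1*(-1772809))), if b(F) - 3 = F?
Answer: -351557/216883 ≈ -1.6210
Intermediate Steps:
b(F) = 3 + F
X = -99527 (X = (3 - 1519) - 98011 = -1516 - 98011 = -99527)
(2705169 - 2353612)/(X + (-1890165 - 1*(-1772809))) = (2705169 - 2353612)/(-99527 + (-1890165 - 1*(-1772809))) = 351557/(-99527 + (-1890165 + 1772809)) = 351557/(-99527 - 117356) = 351557/(-216883) = 351557*(-1/216883) = -351557/216883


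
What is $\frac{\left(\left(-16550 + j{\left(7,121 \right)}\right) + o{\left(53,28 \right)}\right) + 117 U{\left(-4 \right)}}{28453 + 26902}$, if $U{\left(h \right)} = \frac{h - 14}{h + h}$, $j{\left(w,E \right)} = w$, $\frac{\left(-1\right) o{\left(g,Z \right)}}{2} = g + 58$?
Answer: $- \frac{66007}{221420} \approx -0.29811$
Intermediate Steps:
$o{\left(g,Z \right)} = -116 - 2 g$ ($o{\left(g,Z \right)} = - 2 \left(g + 58\right) = - 2 \left(58 + g\right) = -116 - 2 g$)
$U{\left(h \right)} = \frac{-14 + h}{2 h}$
$\frac{\left(\left(-16550 + j{\left(7,121 \right)}\right) + o{\left(53,28 \right)}\right) + 117 U{\left(-4 \right)}}{28453 + 26902} = \frac{\left(\left(-16550 + 7\right) - 222\right) + 117 \frac{-14 - 4}{2 \left(-4\right)}}{28453 + 26902} = \frac{\left(-16543 - 222\right) + 117 \cdot \frac{1}{2} \left(- \frac{1}{4}\right) \left(-18\right)}{55355} = \left(\left(-16543 - 222\right) + 117 \cdot \frac{9}{4}\right) \frac{1}{55355} = \left(-16765 + \frac{1053}{4}\right) \frac{1}{55355} = \left(- \frac{66007}{4}\right) \frac{1}{55355} = - \frac{66007}{221420}$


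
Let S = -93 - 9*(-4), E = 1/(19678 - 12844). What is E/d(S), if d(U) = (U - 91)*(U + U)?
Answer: 1/115303248 ≈ 8.6728e-9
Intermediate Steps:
E = 1/6834 ≈ 0.00014633
S = -57 (S = -93 + 36 = -57)
d(U) = 2*U*(-91 + U) (d(U) = (-91 + U)*(2*U) = 2*U*(-91 + U))
E/d(S) = 1/(6834*((2*(-57)*(-91 - 57)))) = 1/(6834*((2*(-57)*(-148)))) = (1/6834)/16872 = (1/6834)*(1/16872) = 1/115303248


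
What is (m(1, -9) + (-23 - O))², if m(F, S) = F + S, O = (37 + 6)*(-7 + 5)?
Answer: 3025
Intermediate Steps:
O = -86 (O = 43*(-2) = -86)
(m(1, -9) + (-23 - O))² = ((1 - 9) + (-23 - 1*(-86)))² = (-8 + (-23 + 86))² = (-8 + 63)² = 55² = 3025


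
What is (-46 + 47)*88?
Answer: 88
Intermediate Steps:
(-46 + 47)*88 = 1*88 = 88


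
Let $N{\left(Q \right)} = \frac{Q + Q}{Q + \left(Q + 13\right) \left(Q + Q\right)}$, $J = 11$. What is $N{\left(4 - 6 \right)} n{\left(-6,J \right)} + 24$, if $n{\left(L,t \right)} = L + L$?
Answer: $\frac{528}{23} \approx 22.957$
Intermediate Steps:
$N{\left(Q \right)} = \frac{2 Q}{Q + 2 Q \left(13 + Q\right)}$ ($N{\left(Q \right)} = \frac{2 Q}{Q + \left(13 + Q\right) 2 Q} = \frac{2 Q}{Q + 2 Q \left(13 + Q\right)}$)
$n{\left(L,t \right)} = 2 L$
$N{\left(4 - 6 \right)} n{\left(-6,J \right)} + 24 = \frac{2}{27 + 2 \left(4 - 6\right)} 2 \left(-6\right) + 24 = \frac{2}{27 + 2 \left(4 - 6\right)} \left(-12\right) + 24 = \frac{2}{27 + 2 \left(-2\right)} \left(-12\right) + 24 = \frac{2}{27 - 4} \left(-12\right) + 24 = \frac{2}{23} \left(-12\right) + 24 = - \frac{24}{23} + 24 = \frac{528}{23}$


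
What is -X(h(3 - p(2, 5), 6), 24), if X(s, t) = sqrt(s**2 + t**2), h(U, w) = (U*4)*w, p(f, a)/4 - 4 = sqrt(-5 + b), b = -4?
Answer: -24*sqrt(26 + 312*I) ≈ -312.5 - 287.54*I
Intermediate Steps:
p(f, a) = 16 + 12*I (p(f, a) = 16 + 4*sqrt(-5 - 4) = 16 + 4*sqrt(-9) = 16 + 4*(3*I) = 16 + 12*I)
h(U, w) = 4*U*w (h(U, w) = (4*U)*w = 4*U*w)
-X(h(3 - p(2, 5), 6), 24) = -sqrt((4*(3 - (16 + 12*I))*6)**2 + 24**2) = -sqrt((4*(3 + (-16 - 12*I))*6)**2 + 576) = -sqrt((4*(-13 - 12*I)*6)**2 + 576) = -sqrt((-312 - 288*I)**2 + 576) = -sqrt(576 + (-312 - 288*I)**2)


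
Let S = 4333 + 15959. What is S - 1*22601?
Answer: -2309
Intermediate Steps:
S = 20292
S - 1*22601 = 20292 - 1*22601 = 20292 - 22601 = -2309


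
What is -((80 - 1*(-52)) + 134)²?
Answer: -70756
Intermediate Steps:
-((80 - 1*(-52)) + 134)² = -((80 + 52) + 134)² = -(132 + 134)² = -1*266² = -1*70756 = -70756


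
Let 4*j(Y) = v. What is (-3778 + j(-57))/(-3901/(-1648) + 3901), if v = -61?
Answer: -6251276/6432749 ≈ -0.97179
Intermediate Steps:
j(Y) = -61/4 (j(Y) = (1/4)*(-61) = -61/4)
(-3778 + j(-57))/(-3901/(-1648) + 3901) = (-3778 - 61/4)/(-3901/(-1648) + 3901) = -15173/(4*(-3901*(-1/1648) + 3901)) = -15173/(4*(3901/1648 + 3901)) = -15173/(4*6432749/1648) = -15173/4*1648/6432749 = -6251276/6432749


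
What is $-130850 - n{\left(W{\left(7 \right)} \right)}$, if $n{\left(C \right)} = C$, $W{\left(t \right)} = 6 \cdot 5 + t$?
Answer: $-130887$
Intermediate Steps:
$W{\left(t \right)} = 30 + t$
$-130850 - n{\left(W{\left(7 \right)} \right)} = -130850 - \left(30 + 7\right) = -130850 - 37 = -130887$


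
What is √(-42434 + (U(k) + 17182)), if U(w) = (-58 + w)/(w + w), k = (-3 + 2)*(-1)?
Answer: I*√101122/2 ≈ 159.0*I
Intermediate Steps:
k = 1 (k = -1*(-1) = 1)
U(w) = (-58 + w)/(2*w) (U(w) = (-58 + w)/((2*w)) = (-58 + w)*(1/(2*w)) = (-58 + w)/(2*w))
√(-42434 + (U(k) + 17182)) = √(-42434 + ((½)*(-58 + 1)/1 + 17182)) = √(-42434 + ((½)*1*(-57) + 17182)) = √(-42434 + (-57/2 + 17182)) = √(-42434 + 34307/2) = √(-50561/2) = I*√101122/2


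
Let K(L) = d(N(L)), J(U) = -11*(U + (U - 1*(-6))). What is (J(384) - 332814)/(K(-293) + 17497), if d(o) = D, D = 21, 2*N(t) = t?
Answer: -170664/8759 ≈ -19.484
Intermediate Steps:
N(t) = t/2
d(o) = 21
J(U) = -66 - 22*U (J(U) = -11*(U + (U + 6)) = -11*(U + (6 + U)) = -11*(6 + 2*U) = -66 - 22*U)
K(L) = 21
(J(384) - 332814)/(K(-293) + 17497) = ((-66 - 22*384) - 332814)/(21 + 17497) = ((-66 - 8448) - 332814)/17518 = (-8514 - 332814)*(1/17518) = -341328*1/17518 = -170664/8759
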